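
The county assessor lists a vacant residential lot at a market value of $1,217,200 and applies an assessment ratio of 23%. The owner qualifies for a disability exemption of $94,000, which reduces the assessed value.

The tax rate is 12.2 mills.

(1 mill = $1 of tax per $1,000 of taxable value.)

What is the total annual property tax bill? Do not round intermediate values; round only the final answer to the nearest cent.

$2,268.66

Assessed value = $1,217,200 × 0.23 = $279,956
Taxable value = $279,956 − $94,000 = $185,956
Tax = $185,956 × 0.0122 = $2,268.6632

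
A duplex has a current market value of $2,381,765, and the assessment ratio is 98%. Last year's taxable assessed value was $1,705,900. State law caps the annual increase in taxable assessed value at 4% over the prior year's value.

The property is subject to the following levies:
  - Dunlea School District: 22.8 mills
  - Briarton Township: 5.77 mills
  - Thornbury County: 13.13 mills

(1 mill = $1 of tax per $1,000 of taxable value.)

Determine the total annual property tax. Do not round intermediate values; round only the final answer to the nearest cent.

$73,981.47

Uncapped assessed value = $2,381,765 × 0.98 = $2,334,129.7
Cap limit = $1,705,900 × 1.04 = $1,774,136
Taxable assessed value = min($2,334,129.7, $1,774,136) = $1,774,136 (cap binds)
Dunlea School District: $1,774,136 × 0.0228 = $40,450.3008
Briarton Township: $1,774,136 × 0.00577 = $10,236.76472
Thornbury County: $1,774,136 × 0.01313 = $23,294.40568
Total = $73,981.4712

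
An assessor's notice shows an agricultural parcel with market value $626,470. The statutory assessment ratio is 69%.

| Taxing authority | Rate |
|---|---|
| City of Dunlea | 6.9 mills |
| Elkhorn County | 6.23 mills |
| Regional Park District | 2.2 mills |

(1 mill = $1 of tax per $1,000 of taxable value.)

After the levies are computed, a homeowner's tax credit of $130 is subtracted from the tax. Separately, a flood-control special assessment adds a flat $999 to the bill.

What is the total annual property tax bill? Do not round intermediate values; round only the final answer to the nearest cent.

$7,495.61

Assessed value = $626,470 × 0.69 = $432,264.3
City of Dunlea: $432,264.3 × 0.0069 = $2,982.62367
Elkhorn County: $432,264.3 × 0.00623 = $2,693.006589
Regional Park District: $432,264.3 × 0.0022 = $950.98146
Levies subtotal = $6,626.611719
After credit = $6,626.611719 − $130 = $6,496.611719
Total = $6,496.611719 + $999 = $7,495.611719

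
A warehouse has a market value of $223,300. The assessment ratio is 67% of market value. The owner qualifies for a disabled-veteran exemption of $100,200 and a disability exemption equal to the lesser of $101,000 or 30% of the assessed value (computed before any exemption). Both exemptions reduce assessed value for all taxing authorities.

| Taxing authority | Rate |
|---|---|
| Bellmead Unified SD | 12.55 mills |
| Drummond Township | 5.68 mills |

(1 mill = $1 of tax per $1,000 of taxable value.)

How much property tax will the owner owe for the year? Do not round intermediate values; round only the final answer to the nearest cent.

Assessed value = $223,300 × 0.67 = $149,611
Disability exemption = min($101,000, 30% × $149,611) = min($101,000, $44,883.3) = $44,883.3 (percentage binds)
Taxable value = $149,611 − $100,200 − $44,883.3 = $4,527.7
Bellmead Unified SD: $4,527.7 × 0.01255 = $56.822635
Drummond Township: $4,527.7 × 0.00568 = $25.717336
Total = $82.539971

$82.54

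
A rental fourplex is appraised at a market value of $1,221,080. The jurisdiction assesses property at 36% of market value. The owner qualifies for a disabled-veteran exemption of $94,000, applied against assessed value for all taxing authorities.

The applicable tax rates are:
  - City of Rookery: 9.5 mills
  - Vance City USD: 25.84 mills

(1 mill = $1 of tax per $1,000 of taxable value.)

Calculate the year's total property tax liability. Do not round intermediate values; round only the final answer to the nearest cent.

Assessed value = $1,221,080 × 0.36 = $439,588.8
Taxable value = $439,588.8 − $94,000 = $345,588.8
City of Rookery: $345,588.8 × 0.0095 = $3,283.0936
Vance City USD: $345,588.8 × 0.02584 = $8,930.014592
Total = $3,283.0936 + $8,930.014592 = $12,213.108192

$12,213.11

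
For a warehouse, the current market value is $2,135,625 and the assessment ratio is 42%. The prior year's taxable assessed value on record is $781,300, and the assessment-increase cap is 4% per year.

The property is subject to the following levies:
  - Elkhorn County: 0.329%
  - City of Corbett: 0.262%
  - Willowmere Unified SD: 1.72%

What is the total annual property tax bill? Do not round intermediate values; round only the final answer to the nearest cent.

Uncapped assessed value = $2,135,625 × 0.42 = $896,962.5
Cap limit = $781,300 × 1.04 = $812,552
Taxable assessed value = min($896,962.5, $812,552) = $812,552 (cap binds)
Elkhorn County: $812,552 × 0.00329 = $2,673.29608
City of Corbett: $812,552 × 0.00262 = $2,128.88624
Willowmere Unified SD: $812,552 × 0.0172 = $13,975.8944
Total = $18,778.07672

$18,778.08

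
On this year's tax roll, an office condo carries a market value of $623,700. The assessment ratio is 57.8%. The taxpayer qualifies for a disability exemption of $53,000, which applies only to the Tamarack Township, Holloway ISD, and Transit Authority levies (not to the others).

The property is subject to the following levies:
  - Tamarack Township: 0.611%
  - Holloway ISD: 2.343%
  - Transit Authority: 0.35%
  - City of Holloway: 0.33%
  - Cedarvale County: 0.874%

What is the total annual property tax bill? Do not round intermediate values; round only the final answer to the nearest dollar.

$14,500

Assessed value = $623,700 × 0.578 = $360,498.6
Tamarack Township: ($360,498.6 − $53,000) × 0.00611 = $307,498.6 × 0.00611 = $1,878.816446
Holloway ISD: ($360,498.6 − $53,000) × 0.02343 = $307,498.6 × 0.02343 = $7,204.692198
Transit Authority: ($360,498.6 − $53,000) × 0.0035 = $307,498.6 × 0.0035 = $1,076.2451
City of Holloway: $360,498.6 × 0.0033 = $1,189.64538
Cedarvale County: $360,498.6 × 0.00874 = $3,150.757764
Total = $14,500.156888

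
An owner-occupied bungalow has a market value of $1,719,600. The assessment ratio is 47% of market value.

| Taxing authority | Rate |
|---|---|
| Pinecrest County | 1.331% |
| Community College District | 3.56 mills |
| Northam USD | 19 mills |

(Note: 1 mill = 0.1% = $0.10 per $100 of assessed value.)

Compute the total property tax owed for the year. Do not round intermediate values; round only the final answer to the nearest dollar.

$28,991

Assessed value = $1,719,600 × 0.47 = $808,212
Pinecrest County: $808,212 × 0.01331 = $10,757.30172
Community College District: $808,212 × 0.00356 = $2,877.23472
Northam USD: $808,212 × 0.019 = $15,356.028
Total = $28,990.56444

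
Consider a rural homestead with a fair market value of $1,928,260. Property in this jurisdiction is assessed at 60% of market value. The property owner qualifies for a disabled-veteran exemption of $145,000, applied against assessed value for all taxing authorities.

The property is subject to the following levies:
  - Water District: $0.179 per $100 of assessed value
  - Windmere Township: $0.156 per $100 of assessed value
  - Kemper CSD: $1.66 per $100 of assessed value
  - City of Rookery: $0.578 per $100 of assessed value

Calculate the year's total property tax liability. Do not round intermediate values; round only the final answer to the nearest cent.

Assessed value = $1,928,260 × 0.6 = $1,156,956
Taxable value = $1,156,956 − $145,000 = $1,011,956
Water District: $1,011,956 × 0.00179 = $1,811.40124
Windmere Township: $1,011,956 × 0.00156 = $1,578.65136
Kemper CSD: $1,011,956 × 0.0166 = $16,798.4696
City of Rookery: $1,011,956 × 0.00578 = $5,849.10568
Total = $1,811.40124 + $1,578.65136 + $16,798.4696 + $5,849.10568 = $26,037.62788

$26,037.63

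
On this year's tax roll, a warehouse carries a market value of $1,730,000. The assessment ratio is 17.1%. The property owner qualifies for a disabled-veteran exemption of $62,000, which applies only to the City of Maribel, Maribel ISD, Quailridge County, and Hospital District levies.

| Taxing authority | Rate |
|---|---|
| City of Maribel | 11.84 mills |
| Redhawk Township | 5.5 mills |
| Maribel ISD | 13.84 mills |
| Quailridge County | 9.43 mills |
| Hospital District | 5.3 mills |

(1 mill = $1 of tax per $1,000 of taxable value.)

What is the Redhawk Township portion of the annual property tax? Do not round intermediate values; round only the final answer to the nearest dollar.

$1,627

Assessed value = $1,730,000 × 0.171 = $295,830
Redhawk Township taxable value = $295,830 (exemption does not apply)
Redhawk Township levy = $295,830 × 0.0055 = $1,627.065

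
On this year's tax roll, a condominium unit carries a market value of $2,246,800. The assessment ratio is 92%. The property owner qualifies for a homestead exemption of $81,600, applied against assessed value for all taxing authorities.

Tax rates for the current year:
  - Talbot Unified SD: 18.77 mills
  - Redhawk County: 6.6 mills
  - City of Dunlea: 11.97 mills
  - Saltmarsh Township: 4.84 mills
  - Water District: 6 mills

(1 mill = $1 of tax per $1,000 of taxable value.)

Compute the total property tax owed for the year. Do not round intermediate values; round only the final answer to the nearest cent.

$95,659.27

Assessed value = $2,246,800 × 0.92 = $2,067,056
Taxable value = $2,067,056 − $81,600 = $1,985,456
Talbot Unified SD: $1,985,456 × 0.01877 = $37,267.00912
Redhawk County: $1,985,456 × 0.0066 = $13,104.0096
City of Dunlea: $1,985,456 × 0.01197 = $23,765.90832
Saltmarsh Township: $1,985,456 × 0.00484 = $9,609.60704
Water District: $1,985,456 × 0.006 = $11,912.736
Total = $37,267.00912 + $13,104.0096 + $23,765.90832 + $9,609.60704 + $11,912.736 = $95,659.27008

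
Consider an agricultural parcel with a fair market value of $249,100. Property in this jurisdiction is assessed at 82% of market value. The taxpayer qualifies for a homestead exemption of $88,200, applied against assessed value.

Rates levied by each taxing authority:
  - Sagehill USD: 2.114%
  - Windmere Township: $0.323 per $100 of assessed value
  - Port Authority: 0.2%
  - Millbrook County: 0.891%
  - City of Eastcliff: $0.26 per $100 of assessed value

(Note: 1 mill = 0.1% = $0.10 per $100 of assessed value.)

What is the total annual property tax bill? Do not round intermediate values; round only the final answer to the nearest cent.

$4,396.43

Assessed value = $249,100 × 0.82 = $204,262
Taxable value = $204,262 − $88,200 = $116,062
Sagehill USD: $116,062 × 0.02114 = $2,453.55068
Windmere Township: $116,062 × 0.00323 = $374.88026
Port Authority: $116,062 × 0.002 = $232.124
Millbrook County: $116,062 × 0.00891 = $1,034.11242
City of Eastcliff: $116,062 × 0.0026 = $301.7612
Total = $4,396.42856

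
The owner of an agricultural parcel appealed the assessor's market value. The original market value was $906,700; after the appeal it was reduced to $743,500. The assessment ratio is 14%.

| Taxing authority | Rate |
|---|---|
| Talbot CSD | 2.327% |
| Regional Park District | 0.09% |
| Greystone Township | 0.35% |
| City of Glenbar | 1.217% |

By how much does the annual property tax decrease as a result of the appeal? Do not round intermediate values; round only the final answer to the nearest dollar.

$910

Old assessed value = $906,700 × 0.14 = $126,938
New assessed value = $743,500 × 0.14 = $104,090
Combined rate = 0.02327 + 0.0009 + 0.0035 + 0.01217 = 0.03984
Old tax = $126,938 × 0.03984 = $5,057.20992
New tax = $104,090 × 0.03984 = $4,146.9456
Reduction = $5,057.20992 − $4,146.9456 = $910.26432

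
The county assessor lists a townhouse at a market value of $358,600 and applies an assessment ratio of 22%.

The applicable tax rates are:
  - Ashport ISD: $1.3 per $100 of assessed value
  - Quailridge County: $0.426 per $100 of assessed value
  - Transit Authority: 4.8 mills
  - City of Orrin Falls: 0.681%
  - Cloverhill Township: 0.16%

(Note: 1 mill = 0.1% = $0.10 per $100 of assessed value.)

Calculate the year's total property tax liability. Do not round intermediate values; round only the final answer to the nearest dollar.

$2,404

Assessed value = $358,600 × 0.22 = $78,892
Ashport ISD: $78,892 × 0.013 = $1,025.596
Quailridge County: $78,892 × 0.00426 = $336.07992
Transit Authority: $78,892 × 0.0048 = $378.6816
City of Orrin Falls: $78,892 × 0.00681 = $537.25452
Cloverhill Township: $78,892 × 0.0016 = $126.2272
Total = $2,403.83924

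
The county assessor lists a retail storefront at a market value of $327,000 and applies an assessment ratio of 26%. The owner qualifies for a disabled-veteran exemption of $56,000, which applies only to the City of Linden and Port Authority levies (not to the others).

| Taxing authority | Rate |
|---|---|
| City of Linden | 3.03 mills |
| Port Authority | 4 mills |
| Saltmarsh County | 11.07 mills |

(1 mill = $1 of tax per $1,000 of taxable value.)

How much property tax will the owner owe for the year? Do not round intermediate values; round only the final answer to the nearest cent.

$1,145.18

Assessed value = $327,000 × 0.26 = $85,020
City of Linden: ($85,020 − $56,000) × 0.00303 = $29,020 × 0.00303 = $87.9306
Port Authority: ($85,020 − $56,000) × 0.004 = $29,020 × 0.004 = $116.08
Saltmarsh County: $85,020 × 0.01107 = $941.1714
Total = $1,145.182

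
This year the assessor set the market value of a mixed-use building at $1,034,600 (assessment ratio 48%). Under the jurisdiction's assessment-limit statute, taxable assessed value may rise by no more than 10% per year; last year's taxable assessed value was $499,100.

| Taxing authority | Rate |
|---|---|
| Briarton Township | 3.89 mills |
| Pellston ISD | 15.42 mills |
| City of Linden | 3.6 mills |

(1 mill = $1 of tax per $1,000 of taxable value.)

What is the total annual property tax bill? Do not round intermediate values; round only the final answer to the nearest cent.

$11,377.29

Uncapped assessed value = $1,034,600 × 0.48 = $496,608
Cap limit = $499,100 × 1.1 = $549,010
Taxable assessed value = min($496,608, $549,010) = $496,608 (cap does not bind)
Briarton Township: $496,608 × 0.00389 = $1,931.80512
Pellston ISD: $496,608 × 0.01542 = $7,657.69536
City of Linden: $496,608 × 0.0036 = $1,787.7888
Total = $11,377.28928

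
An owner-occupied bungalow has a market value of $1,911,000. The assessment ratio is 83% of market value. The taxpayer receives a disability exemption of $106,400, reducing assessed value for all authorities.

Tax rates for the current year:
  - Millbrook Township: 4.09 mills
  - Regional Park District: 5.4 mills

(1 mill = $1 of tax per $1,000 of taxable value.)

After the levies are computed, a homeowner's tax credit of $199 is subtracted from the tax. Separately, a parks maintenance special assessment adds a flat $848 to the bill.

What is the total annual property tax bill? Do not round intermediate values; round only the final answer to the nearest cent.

Assessed value = $1,911,000 × 0.83 = $1,586,130
Taxable value = $1,586,130 − $106,400 = $1,479,730
Millbrook Township: $1,479,730 × 0.00409 = $6,052.0957
Regional Park District: $1,479,730 × 0.0054 = $7,990.542
Levies subtotal = $14,042.6377
After credit = $14,042.6377 − $199 = $13,843.6377
Total = $13,843.6377 + $848 = $14,691.6377

$14,691.64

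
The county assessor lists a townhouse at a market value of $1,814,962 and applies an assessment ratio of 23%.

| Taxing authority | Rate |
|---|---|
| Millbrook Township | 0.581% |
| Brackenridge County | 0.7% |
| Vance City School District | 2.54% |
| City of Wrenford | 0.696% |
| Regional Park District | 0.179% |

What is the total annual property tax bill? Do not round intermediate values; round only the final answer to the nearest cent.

Assessed value = $1,814,962 × 0.23 = $417,441.26
Millbrook Township: $417,441.26 × 0.00581 = $2,425.3337206
Brackenridge County: $417,441.26 × 0.007 = $2,922.08882
Vance City School District: $417,441.26 × 0.0254 = $10,603.008004
City of Wrenford: $417,441.26 × 0.00696 = $2,905.3911696
Regional Park District: $417,441.26 × 0.00179 = $747.2198554
Total = $2,425.3337206 + $2,922.08882 + $10,603.008004 + $2,905.3911696 + $747.2198554 = $19,603.0415696

$19,603.04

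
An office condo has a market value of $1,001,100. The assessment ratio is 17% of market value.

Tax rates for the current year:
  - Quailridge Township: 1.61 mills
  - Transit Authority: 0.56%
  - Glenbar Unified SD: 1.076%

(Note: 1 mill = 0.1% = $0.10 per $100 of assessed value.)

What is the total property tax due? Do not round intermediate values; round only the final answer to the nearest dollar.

Assessed value = $1,001,100 × 0.17 = $170,187
Quailridge Township: $170,187 × 0.00161 = $274.00107
Transit Authority: $170,187 × 0.0056 = $953.0472
Glenbar Unified SD: $170,187 × 0.01076 = $1,831.21212
Total = $3,058.26039

$3,058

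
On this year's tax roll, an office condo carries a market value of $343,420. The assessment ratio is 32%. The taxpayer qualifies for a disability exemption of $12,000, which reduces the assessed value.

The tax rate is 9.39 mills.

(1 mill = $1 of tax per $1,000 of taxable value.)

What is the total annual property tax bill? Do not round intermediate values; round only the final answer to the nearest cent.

Assessed value = $343,420 × 0.32 = $109,894.4
Taxable value = $109,894.4 − $12,000 = $97,894.4
Tax = $97,894.4 × 0.00939 = $919.228416

$919.23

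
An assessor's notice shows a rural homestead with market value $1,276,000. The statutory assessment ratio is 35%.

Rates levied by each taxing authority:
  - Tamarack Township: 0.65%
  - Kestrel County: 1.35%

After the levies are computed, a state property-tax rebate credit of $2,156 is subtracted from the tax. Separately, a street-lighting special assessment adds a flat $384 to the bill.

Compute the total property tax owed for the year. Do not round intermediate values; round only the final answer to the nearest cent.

Assessed value = $1,276,000 × 0.35 = $446,600
Tamarack Township: $446,600 × 0.0065 = $2,902.9
Kestrel County: $446,600 × 0.0135 = $6,029.1
Levies subtotal = $8,932
After credit = $8,932 − $2,156 = $6,776
Total = $6,776 + $384 = $7,160

$7,160.00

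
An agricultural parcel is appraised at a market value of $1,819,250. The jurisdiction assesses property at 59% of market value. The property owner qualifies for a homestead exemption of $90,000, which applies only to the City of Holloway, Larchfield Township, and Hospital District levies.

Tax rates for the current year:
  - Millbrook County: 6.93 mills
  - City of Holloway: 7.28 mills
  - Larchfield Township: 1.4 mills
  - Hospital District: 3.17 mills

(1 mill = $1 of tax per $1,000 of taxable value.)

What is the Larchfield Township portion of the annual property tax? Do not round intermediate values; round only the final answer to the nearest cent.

Assessed value = $1,819,250 × 0.59 = $1,073,357.5
Larchfield Township taxable value = $1,073,357.5 − $90,000 = $983,357.5
Larchfield Township levy = $983,357.5 × 0.0014 = $1,376.7005

$1,376.70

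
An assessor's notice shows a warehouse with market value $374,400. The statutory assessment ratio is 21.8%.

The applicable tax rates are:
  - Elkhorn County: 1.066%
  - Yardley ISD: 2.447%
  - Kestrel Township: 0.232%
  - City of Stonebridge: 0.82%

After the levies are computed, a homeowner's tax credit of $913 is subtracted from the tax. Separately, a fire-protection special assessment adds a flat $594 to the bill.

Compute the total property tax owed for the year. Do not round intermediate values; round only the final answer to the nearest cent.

$3,406.92

Assessed value = $374,400 × 0.218 = $81,619.2
Elkhorn County: $81,619.2 × 0.01066 = $870.060672
Yardley ISD: $81,619.2 × 0.02447 = $1,997.221824
Kestrel Township: $81,619.2 × 0.00232 = $189.356544
City of Stonebridge: $81,619.2 × 0.0082 = $669.27744
Levies subtotal = $3,725.91648
After credit = $3,725.91648 − $913 = $2,812.91648
Total = $2,812.91648 + $594 = $3,406.91648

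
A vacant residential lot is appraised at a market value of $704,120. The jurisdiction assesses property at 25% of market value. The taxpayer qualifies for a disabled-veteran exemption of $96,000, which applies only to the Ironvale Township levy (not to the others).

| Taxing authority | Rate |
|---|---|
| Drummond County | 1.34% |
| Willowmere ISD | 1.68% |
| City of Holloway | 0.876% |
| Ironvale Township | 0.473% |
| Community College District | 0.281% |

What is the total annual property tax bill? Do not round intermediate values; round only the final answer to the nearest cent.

$7,731.32

Assessed value = $704,120 × 0.25 = $176,030
Drummond County: $176,030 × 0.0134 = $2,358.802
Willowmere ISD: $176,030 × 0.0168 = $2,957.304
City of Holloway: $176,030 × 0.00876 = $1,542.0228
Ironvale Township: ($176,030 − $96,000) × 0.00473 = $80,030 × 0.00473 = $378.5419
Community College District: $176,030 × 0.00281 = $494.6443
Total = $7,731.315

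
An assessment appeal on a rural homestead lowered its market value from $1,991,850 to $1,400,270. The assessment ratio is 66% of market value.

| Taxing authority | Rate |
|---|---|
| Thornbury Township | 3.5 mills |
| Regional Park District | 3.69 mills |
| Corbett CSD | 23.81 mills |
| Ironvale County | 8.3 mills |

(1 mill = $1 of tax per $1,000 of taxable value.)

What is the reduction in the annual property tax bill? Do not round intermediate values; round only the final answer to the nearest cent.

$15,344.40

Old assessed value = $1,991,850 × 0.66 = $1,314,621
New assessed value = $1,400,270 × 0.66 = $924,178.2
Combined rate = 0.0035 + 0.00369 + 0.02381 + 0.0083 = 0.0393
Old tax = $1,314,621 × 0.0393 = $51,664.6053
New tax = $924,178.2 × 0.0393 = $36,320.20326
Reduction = $51,664.6053 − $36,320.20326 = $15,344.40204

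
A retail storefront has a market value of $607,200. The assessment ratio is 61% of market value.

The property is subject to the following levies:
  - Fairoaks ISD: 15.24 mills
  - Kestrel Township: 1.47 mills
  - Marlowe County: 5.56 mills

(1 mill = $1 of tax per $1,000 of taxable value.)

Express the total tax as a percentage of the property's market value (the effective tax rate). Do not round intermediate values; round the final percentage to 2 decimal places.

Assessed value = $607,200 × 0.61 = $370,392
Fairoaks ISD: $370,392 × 0.01524 = $5,644.77408
Kestrel Township: $370,392 × 0.00147 = $544.47624
Marlowe County: $370,392 × 0.00556 = $2,059.37952
Total tax = $8,248.62984
Effective rate = $8,248.62984 ÷ $607,200 = 1.36% of market value

1.36%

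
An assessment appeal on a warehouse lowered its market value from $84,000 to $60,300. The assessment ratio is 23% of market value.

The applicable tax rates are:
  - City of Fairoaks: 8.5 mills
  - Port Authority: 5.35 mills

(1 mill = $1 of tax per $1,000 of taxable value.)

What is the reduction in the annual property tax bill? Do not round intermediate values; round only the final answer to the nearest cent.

Old assessed value = $84,000 × 0.23 = $19,320
New assessed value = $60,300 × 0.23 = $13,869
Combined rate = 0.0085 + 0.00535 = 0.01385
Old tax = $19,320 × 0.01385 = $267.582
New tax = $13,869 × 0.01385 = $192.08565
Reduction = $267.582 − $192.08565 = $75.49635

$75.50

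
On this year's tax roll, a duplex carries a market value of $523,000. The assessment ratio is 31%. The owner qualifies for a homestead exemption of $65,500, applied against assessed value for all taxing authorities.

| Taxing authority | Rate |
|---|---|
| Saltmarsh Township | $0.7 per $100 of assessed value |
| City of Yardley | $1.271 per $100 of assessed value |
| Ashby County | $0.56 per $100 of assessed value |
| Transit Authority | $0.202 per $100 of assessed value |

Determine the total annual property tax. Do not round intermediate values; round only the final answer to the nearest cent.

$2,640.90

Assessed value = $523,000 × 0.31 = $162,130
Taxable value = $162,130 − $65,500 = $96,630
Saltmarsh Township: $96,630 × 0.007 = $676.41
City of Yardley: $96,630 × 0.01271 = $1,228.1673
Ashby County: $96,630 × 0.0056 = $541.128
Transit Authority: $96,630 × 0.00202 = $195.1926
Total = $676.41 + $1,228.1673 + $541.128 + $195.1926 = $2,640.8979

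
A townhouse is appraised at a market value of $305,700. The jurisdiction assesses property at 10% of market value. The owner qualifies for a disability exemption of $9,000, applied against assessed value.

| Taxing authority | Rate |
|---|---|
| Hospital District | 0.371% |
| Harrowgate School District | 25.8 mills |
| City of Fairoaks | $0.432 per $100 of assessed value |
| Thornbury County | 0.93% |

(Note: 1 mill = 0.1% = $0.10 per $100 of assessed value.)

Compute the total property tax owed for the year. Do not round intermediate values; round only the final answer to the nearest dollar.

Assessed value = $305,700 × 0.1 = $30,570
Taxable value = $30,570 − $9,000 = $21,570
Hospital District: $21,570 × 0.00371 = $80.0247
Harrowgate School District: $21,570 × 0.0258 = $556.506
City of Fairoaks: $21,570 × 0.00432 = $93.1824
Thornbury County: $21,570 × 0.0093 = $200.601
Total = $930.3141

$930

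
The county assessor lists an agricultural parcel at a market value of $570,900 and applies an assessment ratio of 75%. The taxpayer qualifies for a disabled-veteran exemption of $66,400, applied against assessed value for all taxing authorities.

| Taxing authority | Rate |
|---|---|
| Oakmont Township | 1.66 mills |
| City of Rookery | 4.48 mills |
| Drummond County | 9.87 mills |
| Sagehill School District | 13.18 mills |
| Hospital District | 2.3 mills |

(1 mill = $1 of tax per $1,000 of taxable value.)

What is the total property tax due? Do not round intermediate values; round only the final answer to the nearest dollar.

Assessed value = $570,900 × 0.75 = $428,175
Taxable value = $428,175 − $66,400 = $361,775
Oakmont Township: $361,775 × 0.00166 = $600.5465
City of Rookery: $361,775 × 0.00448 = $1,620.752
Drummond County: $361,775 × 0.00987 = $3,570.71925
Sagehill School District: $361,775 × 0.01318 = $4,768.1945
Hospital District: $361,775 × 0.0023 = $832.0825
Total = $600.5465 + $1,620.752 + $3,570.71925 + $4,768.1945 + $832.0825 = $11,392.29475

$11,392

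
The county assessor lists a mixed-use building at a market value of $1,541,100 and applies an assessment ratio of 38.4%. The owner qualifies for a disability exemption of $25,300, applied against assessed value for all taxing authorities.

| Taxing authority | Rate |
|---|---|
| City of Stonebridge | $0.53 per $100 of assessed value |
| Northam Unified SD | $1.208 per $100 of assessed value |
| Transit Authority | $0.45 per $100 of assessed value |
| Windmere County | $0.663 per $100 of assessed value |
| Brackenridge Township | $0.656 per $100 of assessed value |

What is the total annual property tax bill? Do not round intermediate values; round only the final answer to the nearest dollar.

Assessed value = $1,541,100 × 0.384 = $591,782.4
Taxable value = $591,782.4 − $25,300 = $566,482.4
City of Stonebridge: $566,482.4 × 0.0053 = $3,002.35672
Northam Unified SD: $566,482.4 × 0.01208 = $6,843.107392
Transit Authority: $566,482.4 × 0.0045 = $2,549.1708
Windmere County: $566,482.4 × 0.00663 = $3,755.778312
Brackenridge Township: $566,482.4 × 0.00656 = $3,716.124544
Total = $3,002.35672 + $6,843.107392 + $2,549.1708 + $3,755.778312 + $3,716.124544 = $19,866.537768

$19,867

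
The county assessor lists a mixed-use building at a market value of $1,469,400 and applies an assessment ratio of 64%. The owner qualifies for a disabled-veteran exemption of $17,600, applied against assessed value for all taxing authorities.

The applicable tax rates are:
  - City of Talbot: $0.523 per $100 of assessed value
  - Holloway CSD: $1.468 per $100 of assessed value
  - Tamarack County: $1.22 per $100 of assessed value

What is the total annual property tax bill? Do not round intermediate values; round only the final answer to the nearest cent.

Assessed value = $1,469,400 × 0.64 = $940,416
Taxable value = $940,416 − $17,600 = $922,816
City of Talbot: $922,816 × 0.00523 = $4,826.32768
Holloway CSD: $922,816 × 0.01468 = $13,546.93888
Tamarack County: $922,816 × 0.0122 = $11,258.3552
Total = $4,826.32768 + $13,546.93888 + $11,258.3552 = $29,631.62176

$29,631.62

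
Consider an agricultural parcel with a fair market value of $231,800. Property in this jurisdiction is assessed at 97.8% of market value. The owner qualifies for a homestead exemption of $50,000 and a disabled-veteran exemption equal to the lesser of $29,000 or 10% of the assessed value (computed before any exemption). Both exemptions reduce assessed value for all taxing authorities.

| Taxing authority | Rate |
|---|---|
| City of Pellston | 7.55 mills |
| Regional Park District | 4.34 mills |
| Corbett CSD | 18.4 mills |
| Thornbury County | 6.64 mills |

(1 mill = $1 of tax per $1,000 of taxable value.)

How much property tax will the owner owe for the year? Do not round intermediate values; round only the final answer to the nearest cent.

$5,688.34

Assessed value = $231,800 × 0.978 = $226,700.4
Disabled-veteran exemption = min($29,000, 10% × $226,700.4) = min($29,000, $22,670.04) = $22,670.04 (percentage binds)
Taxable value = $226,700.4 − $50,000 − $22,670.04 = $154,030.36
City of Pellston: $154,030.36 × 0.00755 = $1,162.929218
Regional Park District: $154,030.36 × 0.00434 = $668.4917624
Corbett CSD: $154,030.36 × 0.0184 = $2,834.158624
Thornbury County: $154,030.36 × 0.00664 = $1,022.7615904
Total = $5,688.3411948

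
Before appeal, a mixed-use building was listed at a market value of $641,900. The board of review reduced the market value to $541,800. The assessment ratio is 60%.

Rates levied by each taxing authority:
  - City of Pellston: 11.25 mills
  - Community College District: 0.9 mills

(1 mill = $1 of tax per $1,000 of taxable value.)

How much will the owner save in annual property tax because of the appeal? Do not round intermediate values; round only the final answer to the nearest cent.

Old assessed value = $641,900 × 0.6 = $385,140
New assessed value = $541,800 × 0.6 = $325,080
Combined rate = 0.01125 + 0.0009 = 0.01215
Old tax = $385,140 × 0.01215 = $4,679.451
New tax = $325,080 × 0.01215 = $3,949.722
Reduction = $4,679.451 − $3,949.722 = $729.729

$729.73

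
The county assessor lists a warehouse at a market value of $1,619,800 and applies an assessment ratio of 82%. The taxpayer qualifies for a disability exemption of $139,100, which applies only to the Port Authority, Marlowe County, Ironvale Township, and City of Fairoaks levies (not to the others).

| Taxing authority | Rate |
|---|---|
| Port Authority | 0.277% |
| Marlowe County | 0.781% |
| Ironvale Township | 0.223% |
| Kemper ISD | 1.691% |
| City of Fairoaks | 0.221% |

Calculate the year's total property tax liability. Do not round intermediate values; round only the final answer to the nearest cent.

$40,321.29

Assessed value = $1,619,800 × 0.82 = $1,328,236
Port Authority: ($1,328,236 − $139,100) × 0.00277 = $1,189,136 × 0.00277 = $3,293.90672
Marlowe County: ($1,328,236 − $139,100) × 0.00781 = $1,189,136 × 0.00781 = $9,287.15216
Ironvale Township: ($1,328,236 − $139,100) × 0.00223 = $1,189,136 × 0.00223 = $2,651.77328
Kemper ISD: $1,328,236 × 0.01691 = $22,460.47076
City of Fairoaks: ($1,328,236 − $139,100) × 0.00221 = $1,189,136 × 0.00221 = $2,627.99056
Total = $40,321.29348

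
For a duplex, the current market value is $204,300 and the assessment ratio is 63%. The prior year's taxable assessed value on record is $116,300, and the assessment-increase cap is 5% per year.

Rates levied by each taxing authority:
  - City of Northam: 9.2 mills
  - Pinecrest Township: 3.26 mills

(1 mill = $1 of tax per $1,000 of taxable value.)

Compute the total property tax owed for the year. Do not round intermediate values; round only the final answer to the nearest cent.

Uncapped assessed value = $204,300 × 0.63 = $128,709
Cap limit = $116,300 × 1.05 = $122,115
Taxable assessed value = min($128,709, $122,115) = $122,115 (cap binds)
City of Northam: $122,115 × 0.0092 = $1,123.458
Pinecrest Township: $122,115 × 0.00326 = $398.0949
Total = $1,521.5529

$1,521.55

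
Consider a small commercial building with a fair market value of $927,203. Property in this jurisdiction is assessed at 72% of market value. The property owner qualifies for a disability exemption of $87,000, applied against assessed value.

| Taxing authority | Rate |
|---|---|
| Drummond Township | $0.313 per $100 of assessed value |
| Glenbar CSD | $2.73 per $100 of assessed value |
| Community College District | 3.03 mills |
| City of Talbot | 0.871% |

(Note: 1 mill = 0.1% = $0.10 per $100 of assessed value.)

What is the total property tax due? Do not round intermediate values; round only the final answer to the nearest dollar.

$24,483

Assessed value = $927,203 × 0.72 = $667,586.16
Taxable value = $667,586.16 − $87,000 = $580,586.16
Drummond Township: $580,586.16 × 0.00313 = $1,817.2346808
Glenbar CSD: $580,586.16 × 0.0273 = $15,850.002168
Community College District: $580,586.16 × 0.00303 = $1,759.1760648
City of Talbot: $580,586.16 × 0.00871 = $5,056.9054536
Total = $24,483.3183672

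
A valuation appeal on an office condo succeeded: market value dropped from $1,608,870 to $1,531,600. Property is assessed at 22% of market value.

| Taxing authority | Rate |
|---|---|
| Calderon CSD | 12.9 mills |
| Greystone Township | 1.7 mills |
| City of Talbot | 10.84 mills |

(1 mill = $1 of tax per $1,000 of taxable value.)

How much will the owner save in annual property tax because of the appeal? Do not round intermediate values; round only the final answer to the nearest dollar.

Old assessed value = $1,608,870 × 0.22 = $353,951.4
New assessed value = $1,531,600 × 0.22 = $336,952
Combined rate = 0.0129 + 0.0017 + 0.01084 = 0.02544
Old tax = $353,951.4 × 0.02544 = $9,004.523616
New tax = $336,952 × 0.02544 = $8,572.05888
Reduction = $9,004.523616 − $8,572.05888 = $432.464736

$432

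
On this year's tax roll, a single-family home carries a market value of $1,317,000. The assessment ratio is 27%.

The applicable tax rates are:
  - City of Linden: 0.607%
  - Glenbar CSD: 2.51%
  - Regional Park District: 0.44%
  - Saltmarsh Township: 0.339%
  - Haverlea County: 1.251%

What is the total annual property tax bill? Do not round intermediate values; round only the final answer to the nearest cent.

$18,302.22

Assessed value = $1,317,000 × 0.27 = $355,590
City of Linden: $355,590 × 0.00607 = $2,158.4313
Glenbar CSD: $355,590 × 0.0251 = $8,925.309
Regional Park District: $355,590 × 0.0044 = $1,564.596
Saltmarsh Township: $355,590 × 0.00339 = $1,205.4501
Haverlea County: $355,590 × 0.01251 = $4,448.4309
Total = $2,158.4313 + $8,925.309 + $1,564.596 + $1,205.4501 + $4,448.4309 = $18,302.2173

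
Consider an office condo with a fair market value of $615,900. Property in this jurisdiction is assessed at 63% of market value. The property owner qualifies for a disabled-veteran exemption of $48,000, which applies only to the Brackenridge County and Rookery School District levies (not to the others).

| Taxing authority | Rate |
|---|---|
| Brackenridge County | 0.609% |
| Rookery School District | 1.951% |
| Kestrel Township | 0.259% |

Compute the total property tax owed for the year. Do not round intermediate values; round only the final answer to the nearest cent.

$9,709.40

Assessed value = $615,900 × 0.63 = $388,017
Brackenridge County: ($388,017 − $48,000) × 0.00609 = $340,017 × 0.00609 = $2,070.70353
Rookery School District: ($388,017 − $48,000) × 0.01951 = $340,017 × 0.01951 = $6,633.73167
Kestrel Township: $388,017 × 0.00259 = $1,004.96403
Total = $9,709.39923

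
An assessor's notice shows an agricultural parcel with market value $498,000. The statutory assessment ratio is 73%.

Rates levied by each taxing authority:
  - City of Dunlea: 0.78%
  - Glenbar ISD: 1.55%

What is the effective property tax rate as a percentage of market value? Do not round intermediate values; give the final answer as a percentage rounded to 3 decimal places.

Assessed value = $498,000 × 0.73 = $363,540
City of Dunlea: $363,540 × 0.0078 = $2,835.612
Glenbar ISD: $363,540 × 0.0155 = $5,634.87
Total tax = $8,470.482
Effective rate = $8,470.482 ÷ $498,000 = 1.701% of market value

1.701%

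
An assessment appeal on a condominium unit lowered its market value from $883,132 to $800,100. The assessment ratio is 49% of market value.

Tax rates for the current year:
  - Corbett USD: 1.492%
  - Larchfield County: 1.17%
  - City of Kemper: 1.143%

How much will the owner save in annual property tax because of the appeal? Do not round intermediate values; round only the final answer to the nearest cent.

$1,548.09

Old assessed value = $883,132 × 0.49 = $432,734.68
New assessed value = $800,100 × 0.49 = $392,049
Combined rate = 0.01492 + 0.0117 + 0.01143 = 0.03805
Old tax = $432,734.68 × 0.03805 = $16,465.554574
New tax = $392,049 × 0.03805 = $14,917.46445
Reduction = $16,465.554574 − $14,917.46445 = $1,548.090124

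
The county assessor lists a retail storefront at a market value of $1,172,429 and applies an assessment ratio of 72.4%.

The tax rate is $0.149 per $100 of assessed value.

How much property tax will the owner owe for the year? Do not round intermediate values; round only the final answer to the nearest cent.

Assessed value = $1,172,429 × 0.724 = $848,838.596
Tax = $848,838.596 × 0.00149 = $1,264.76950804

$1,264.77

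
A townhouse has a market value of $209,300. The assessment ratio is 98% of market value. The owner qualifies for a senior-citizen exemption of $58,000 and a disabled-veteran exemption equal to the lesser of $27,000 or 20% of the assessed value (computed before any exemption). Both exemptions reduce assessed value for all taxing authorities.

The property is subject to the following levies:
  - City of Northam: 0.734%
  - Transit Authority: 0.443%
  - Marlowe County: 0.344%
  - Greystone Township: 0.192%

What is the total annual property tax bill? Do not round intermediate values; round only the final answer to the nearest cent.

Assessed value = $209,300 × 0.98 = $205,114
Disabled-veteran exemption = min($27,000, 20% × $205,114) = min($27,000, $41,022.8) = $27,000 (dollar cap binds)
Taxable value = $205,114 − $58,000 − $27,000 = $120,114
City of Northam: $120,114 × 0.00734 = $881.63676
Transit Authority: $120,114 × 0.00443 = $532.10502
Marlowe County: $120,114 × 0.00344 = $413.19216
Greystone Township: $120,114 × 0.00192 = $230.61888
Total = $2,057.55282

$2,057.55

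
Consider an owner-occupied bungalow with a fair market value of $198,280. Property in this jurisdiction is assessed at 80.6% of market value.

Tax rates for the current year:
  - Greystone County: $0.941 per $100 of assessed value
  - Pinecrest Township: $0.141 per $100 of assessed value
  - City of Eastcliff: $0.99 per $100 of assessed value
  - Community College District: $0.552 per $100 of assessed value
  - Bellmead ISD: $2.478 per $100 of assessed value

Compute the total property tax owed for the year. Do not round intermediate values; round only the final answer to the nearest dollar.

$8,154

Assessed value = $198,280 × 0.806 = $159,813.68
Greystone County: $159,813.68 × 0.00941 = $1,503.8467288
Pinecrest Township: $159,813.68 × 0.00141 = $225.3372888
City of Eastcliff: $159,813.68 × 0.0099 = $1,582.155432
Community College District: $159,813.68 × 0.00552 = $882.1715136
Bellmead ISD: $159,813.68 × 0.02478 = $3,960.1829904
Total = $1,503.8467288 + $225.3372888 + $1,582.155432 + $882.1715136 + $3,960.1829904 = $8,153.6939536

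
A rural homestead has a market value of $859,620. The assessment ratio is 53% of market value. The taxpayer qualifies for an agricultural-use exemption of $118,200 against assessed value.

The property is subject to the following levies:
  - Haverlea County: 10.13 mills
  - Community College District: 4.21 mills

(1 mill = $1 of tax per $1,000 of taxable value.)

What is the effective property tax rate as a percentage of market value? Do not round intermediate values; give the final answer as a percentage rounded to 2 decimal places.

0.56%

Assessed value = $859,620 × 0.53 = $455,598.6
Taxable value = $455,598.6 − $118,200 = $337,398.6
Haverlea County: $337,398.6 × 0.01013 = $3,417.847818
Community College District: $337,398.6 × 0.00421 = $1,420.448106
Total tax = $4,838.295924
Effective rate = $4,838.295924 ÷ $859,620 = 0.56% of market value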